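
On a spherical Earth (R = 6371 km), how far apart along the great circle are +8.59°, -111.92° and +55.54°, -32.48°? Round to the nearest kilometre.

8557 km

Δλ = -32.48 − -111.92 = 79.44°.
Δφ = 55.54 − 8.59 = 46.95°.
a = sin²(Δφ/2) + cos φ₁ · cos φ₂ · sin²(Δλ/2) = 0.387157.
c = 2·atan2(√a, √(1−a)) = 1.34315 rad → d = 6371·c ≈ 8557.20 km.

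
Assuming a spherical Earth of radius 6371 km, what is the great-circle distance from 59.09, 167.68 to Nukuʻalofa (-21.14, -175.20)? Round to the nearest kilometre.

9058 km

Δλ = -175.20 − 167.68 = -342.88°; wrapped into (−180°, 180°]: 17.12°.
Δφ = -21.14 − 59.09 = -80.23°.
a = sin²(Δφ/2) + cos φ₁ · cos φ₂ · sin²(Δλ/2) = 0.425768.
c = 2·atan2(√a, √(1−a)) = 1.42178 rad → d = 6371·c ≈ 9058.17 km.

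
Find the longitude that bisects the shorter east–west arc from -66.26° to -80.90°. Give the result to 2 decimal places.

Signed shortest Δλ from -66.26° to -80.90° is -14.64°.
Midpoint longitude = -66.26° + (-14.64°)/2 = -66.26° − 7.32° = -73.58°.

-73.58°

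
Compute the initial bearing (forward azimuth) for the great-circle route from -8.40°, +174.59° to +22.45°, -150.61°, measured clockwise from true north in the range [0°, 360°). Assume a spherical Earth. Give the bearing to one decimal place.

Δλ = -150.61 − 174.59 = -325.20°; wrapped into (−180°, 180°]: 34.80°.
θ = atan2( sin Δλ · cos φ₂ , cos φ₁ · sin φ₂ − sin φ₁ · cos φ₂ · cos Δλ )
  = atan2(0.52746, 0.48865) = 47.188° → normalised to [0°, 360°): 47.188°.

47.2°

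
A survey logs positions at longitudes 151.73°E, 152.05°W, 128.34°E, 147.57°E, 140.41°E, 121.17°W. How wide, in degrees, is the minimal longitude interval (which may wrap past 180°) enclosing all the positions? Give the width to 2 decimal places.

110.49°

Sort the longitudes: -152.05°, -121.17°, +128.34°, +140.41°, +147.57°, +151.73°.
Eastward gaps between consecutive values (wrapping around): 30.88°, 249.51°, 12.07°, 7.16°, 4.16°, 56.22°.
Largest gap = 249.51° ⇒ minimal covering band is its complement: 360° − 249.51° = 110.49°.
Band runs from +128.34° eastward to -121.17°, crossing the antimeridian.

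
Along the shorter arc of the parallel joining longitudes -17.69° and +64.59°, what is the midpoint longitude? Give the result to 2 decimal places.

+23.45°

Signed shortest Δλ from -17.69° to +64.59° is +82.28°.
Midpoint longitude = -17.69° + (+82.28°)/2 = -17.69° + 41.14° = +23.45°.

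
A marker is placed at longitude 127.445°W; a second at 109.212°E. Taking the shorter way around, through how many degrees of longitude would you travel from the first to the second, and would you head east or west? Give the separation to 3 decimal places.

Raw difference: 109.212 − -127.445 = 236.657°.
Normalise into (−180°, 180°]: 236.657° − 360° = -123.343°.
Negative ⇒ the second point lies to the west; separation 123.343°.

123.343° west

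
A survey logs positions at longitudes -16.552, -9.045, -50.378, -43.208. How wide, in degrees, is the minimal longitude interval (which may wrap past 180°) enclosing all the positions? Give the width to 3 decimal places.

Sort the longitudes: -50.378°, -43.208°, -16.552°, -9.045°.
Eastward gaps between consecutive values (wrapping around): 7.170°, 26.656°, 7.507°, 318.667°.
Largest gap = 318.667° ⇒ minimal covering band is its complement: 360° − 318.667° = 41.333°.
Band runs from -50.378° eastward to -9.045°.

41.333°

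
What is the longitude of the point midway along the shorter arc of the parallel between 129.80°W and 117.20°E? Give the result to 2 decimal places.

Signed shortest Δλ from -129.80° to +117.20° is -113.00°.
Midpoint longitude = -129.80° + (-113.00°)/2 = -129.80° − 56.50° = -186.30°.
Normalise into (−180°, 180°]: +173.70°.
(The naïve average (-129.80 + +117.20)/2 = -6.3° is on the wrong side of the globe.)

173.70°E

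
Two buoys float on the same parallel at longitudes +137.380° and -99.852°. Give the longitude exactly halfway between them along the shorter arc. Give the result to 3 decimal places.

Signed shortest Δλ from +137.380° to -99.852° is +122.768°.
Midpoint longitude = +137.380° + (+122.768°)/2 = +137.380° + 61.384° = +198.764°.
Normalise into (−180°, 180°]: -161.236°.
(The naïve average (+137.380 + -99.852)/2 = 18.764° is on the wrong side of the globe.)

-161.236°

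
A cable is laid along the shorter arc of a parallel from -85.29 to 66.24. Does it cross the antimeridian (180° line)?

No

Signed shortest Δλ = ((66.24 − -85.29 + 180) mod 360) − 180 = 151.53°.
Going east by 151.53° from -85.29° reaches +66.24° without touching 180°.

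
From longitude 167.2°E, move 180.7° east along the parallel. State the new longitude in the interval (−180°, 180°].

12.1°W

Start at +167.2°; shift +180.7° → +347.9°.
+347.9° lies outside (−180°, 180°]; subtract 360° → -12.1°.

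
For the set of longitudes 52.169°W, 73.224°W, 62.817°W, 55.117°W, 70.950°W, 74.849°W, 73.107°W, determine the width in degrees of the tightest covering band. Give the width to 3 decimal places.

Sort the longitudes: -74.849°, -73.224°, -73.107°, -70.950°, -62.817°, -55.117°, -52.169°.
Eastward gaps between consecutive values (wrapping around): 1.625°, 0.117°, 2.157°, 8.133°, 7.700°, 2.948°, 337.320°.
Largest gap = 337.320° ⇒ minimal covering band is its complement: 360° − 337.320° = 22.680°.
Band runs from -74.849° eastward to -52.169°.

22.680°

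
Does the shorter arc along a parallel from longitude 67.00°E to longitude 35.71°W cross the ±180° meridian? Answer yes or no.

Signed shortest Δλ = ((-35.71 − 67.00 + 180) mod 360) − 180 = -102.71°.
Going west by 102.71° from +67.00° reaches -35.71° without touching 180°.

No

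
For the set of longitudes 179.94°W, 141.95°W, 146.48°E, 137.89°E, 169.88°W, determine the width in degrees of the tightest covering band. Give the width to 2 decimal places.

80.16°

Sort the longitudes: -179.94°, -169.88°, -141.95°, +137.89°, +146.48°.
Eastward gaps between consecutive values (wrapping around): 10.06°, 27.93°, 279.84°, 8.59°, 33.58°.
Largest gap = 279.84° ⇒ minimal covering band is its complement: 360° − 279.84° = 80.16°.
Band runs from +137.89° eastward to -141.95°, crossing the antimeridian.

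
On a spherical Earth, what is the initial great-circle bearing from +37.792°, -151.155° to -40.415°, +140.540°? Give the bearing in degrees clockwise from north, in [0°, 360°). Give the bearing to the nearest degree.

226°

Δλ = 140.540 − -151.155 = 291.695°; wrapped into (−180°, 180°]: -68.305°.
θ = atan2( sin Δλ · cos φ₂ , cos φ₁ · sin φ₂ − sin φ₁ · cos φ₂ · cos Δλ )
  = atan2(-0.70744, -0.68480) = -134.069° → normalised to [0°, 360°): 225.931°.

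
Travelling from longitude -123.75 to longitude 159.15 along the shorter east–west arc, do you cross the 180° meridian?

Naïve |159.15 − -123.75| = 282.9° > 180°, so the shorter arc goes the other way round — across 180°.
Signed shortest Δλ = ((159.15 − -123.75 + 180) mod 360) − 180 = -77.1°.
Going west by 77.1° from -123.75° passes through 180° before reaching +159.15°.

Yes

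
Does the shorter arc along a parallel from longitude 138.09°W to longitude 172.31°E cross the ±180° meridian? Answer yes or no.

Naïve |172.31 − -138.09| = 310.4° > 180°, so the shorter arc goes the other way round — across 180°.
Signed shortest Δλ = ((172.31 − -138.09 + 180) mod 360) − 180 = -49.6°.
Going west by 49.6° from -138.09° passes through 180° before reaching +172.31°.

Yes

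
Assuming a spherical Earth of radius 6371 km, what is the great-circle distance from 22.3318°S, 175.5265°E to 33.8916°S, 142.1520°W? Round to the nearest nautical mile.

Δλ = -142.1520 − 175.5265 = -317.6785°; wrapped into (−180°, 180°]: 42.3215°.
Δφ = -33.8916 − -22.3318 = -11.5598°.
a = sin²(Δφ/2) + cos φ₁ · cos φ₂ · sin²(Δλ/2) = 0.110199.
c = 2·atan2(√a, √(1−a)) = 0.67677 rad → d = 6371·c ≈ 4311.68 km ≈ 2328.12 nmi.

2328 nmi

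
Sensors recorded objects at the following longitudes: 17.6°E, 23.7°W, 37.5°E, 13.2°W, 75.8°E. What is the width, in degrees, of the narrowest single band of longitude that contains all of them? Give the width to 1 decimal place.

99.5°

Sort the longitudes: -23.7°, -13.2°, +17.6°, +37.5°, +75.8°.
Eastward gaps between consecutive values (wrapping around): 10.5°, 30.8°, 19.9°, 38.3°, 260.5°.
Largest gap = 260.5° ⇒ minimal covering band is its complement: 360° − 260.5° = 99.5°.
Band runs from -23.7° eastward to +75.8°.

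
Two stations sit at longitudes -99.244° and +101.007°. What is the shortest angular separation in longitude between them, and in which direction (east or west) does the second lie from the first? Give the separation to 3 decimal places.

159.749° west

Raw difference: 101.007 − -99.244 = 200.251°.
Normalise into (−180°, 180°]: 200.251° − 360° = -159.749°.
Negative ⇒ the second point lies to the west; separation 159.749°.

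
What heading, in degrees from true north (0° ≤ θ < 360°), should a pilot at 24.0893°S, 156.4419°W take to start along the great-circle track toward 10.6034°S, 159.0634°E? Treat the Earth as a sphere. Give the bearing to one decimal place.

Δλ = 159.0634 − -156.4419 = 315.5053°; wrapped into (−180°, 180°]: -44.4947°.
θ = atan2( sin Δλ · cos φ₂ , cos φ₁ · sin φ₂ − sin φ₁ · cos φ₂ · cos Δλ )
  = atan2(-0.68888, 0.11819) = -80.265° → normalised to [0°, 360°): 279.735°.

279.7°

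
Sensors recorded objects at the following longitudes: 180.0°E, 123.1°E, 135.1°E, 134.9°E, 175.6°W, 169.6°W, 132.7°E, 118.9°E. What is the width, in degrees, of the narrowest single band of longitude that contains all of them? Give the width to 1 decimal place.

Sort the longitudes: -175.6°, -169.6°, +118.9°, +123.1°, +132.7°, +134.9°, +135.1°, +180.0°.
Eastward gaps between consecutive values (wrapping around): 6.0°, 288.5°, 4.2°, 9.6°, 2.2°, 0.2°, 44.9°, 4.4°.
Largest gap = 288.5° ⇒ minimal covering band is its complement: 360° − 288.5° = 71.5°.
Band runs from +118.9° eastward to -169.6°, crossing the antimeridian.

71.5°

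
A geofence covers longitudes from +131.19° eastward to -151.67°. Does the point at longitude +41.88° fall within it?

No

Band width going east from +131.19° to -151.67°: ((-151.67 − 131.19) mod 360) = 77.14°.
Offset of +41.88° east of the west edge: ((41.88 − 131.19) mod 360) = 270.69°.
270.69° > 77.14° ⇒ outside.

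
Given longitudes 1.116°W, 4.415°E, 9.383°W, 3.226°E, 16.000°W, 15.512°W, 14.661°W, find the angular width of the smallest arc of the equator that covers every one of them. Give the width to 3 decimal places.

20.415°

Sort the longitudes: -16.000°, -15.512°, -14.661°, -9.383°, -1.116°, +3.226°, +4.415°.
Eastward gaps between consecutive values (wrapping around): 0.488°, 0.851°, 5.278°, 8.267°, 4.342°, 1.189°, 339.585°.
Largest gap = 339.585° ⇒ minimal covering band is its complement: 360° − 339.585° = 20.415°.
Band runs from -16.000° eastward to +4.415°.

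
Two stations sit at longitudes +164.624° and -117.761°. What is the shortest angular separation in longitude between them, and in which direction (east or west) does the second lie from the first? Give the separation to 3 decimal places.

Raw difference: -117.761 − 164.624 = -282.385°.
Normalise into (−180°, 180°]: -282.385° + 360° = 77.615°.
Positive ⇒ the second point lies to the east; separation 77.615°.

77.615° east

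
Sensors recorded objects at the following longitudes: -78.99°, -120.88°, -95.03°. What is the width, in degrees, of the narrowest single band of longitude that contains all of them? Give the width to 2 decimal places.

Sort the longitudes: -120.88°, -95.03°, -78.99°.
Eastward gaps between consecutive values (wrapping around): 25.85°, 16.04°, 318.11°.
Largest gap = 318.11° ⇒ minimal covering band is its complement: 360° − 318.11° = 41.89°.
Band runs from -120.88° eastward to -78.99°.

41.89°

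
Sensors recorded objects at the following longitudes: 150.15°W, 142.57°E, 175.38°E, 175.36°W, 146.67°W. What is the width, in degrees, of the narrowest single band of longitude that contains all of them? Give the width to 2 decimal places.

70.76°

Sort the longitudes: -175.36°, -150.15°, -146.67°, +142.57°, +175.38°.
Eastward gaps between consecutive values (wrapping around): 25.21°, 3.48°, 289.24°, 32.81°, 9.26°.
Largest gap = 289.24° ⇒ minimal covering band is its complement: 360° − 289.24° = 70.76°.
Band runs from +142.57° eastward to -146.67°, crossing the antimeridian.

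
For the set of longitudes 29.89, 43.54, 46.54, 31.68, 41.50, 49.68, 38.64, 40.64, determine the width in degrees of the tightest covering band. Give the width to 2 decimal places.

19.79°

Sort the longitudes: +29.89°, +31.68°, +38.64°, +40.64°, +41.50°, +43.54°, +46.54°, +49.68°.
Eastward gaps between consecutive values (wrapping around): 1.79°, 6.96°, 2.00°, 0.86°, 2.04°, 3.00°, 3.14°, 340.21°.
Largest gap = 340.21° ⇒ minimal covering band is its complement: 360° − 340.21° = 19.79°.
Band runs from +29.89° eastward to +49.68°.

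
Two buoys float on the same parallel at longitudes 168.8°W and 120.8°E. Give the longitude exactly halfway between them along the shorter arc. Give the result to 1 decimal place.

156.0°E

Signed shortest Δλ from -168.8° to +120.8° is -70.4°.
Midpoint longitude = -168.8° + (-70.4°)/2 = -168.8° − 35.2° = -204.0°.
Normalise into (−180°, 180°]: +156.0°.
(The naïve average (-168.8 + +120.8)/2 = -24.0° is on the wrong side of the globe.)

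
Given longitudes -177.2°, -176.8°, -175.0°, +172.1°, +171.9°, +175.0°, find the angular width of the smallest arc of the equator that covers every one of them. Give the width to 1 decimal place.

Sort the longitudes: -177.2°, -176.8°, -175.0°, +171.9°, +172.1°, +175.0°.
Eastward gaps between consecutive values (wrapping around): 0.4°, 1.8°, 346.9°, 0.2°, 2.9°, 7.8°.
Largest gap = 346.9° ⇒ minimal covering band is its complement: 360° − 346.9° = 13.1°.
Band runs from +171.9° eastward to -175.0°, crossing the antimeridian.

13.1°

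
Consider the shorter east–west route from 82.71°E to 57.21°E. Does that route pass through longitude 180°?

Signed shortest Δλ = ((57.21 − 82.71 + 180) mod 360) − 180 = -25.5°.
Going west by 25.5° from +82.71° reaches +57.21° without touching 180°.

No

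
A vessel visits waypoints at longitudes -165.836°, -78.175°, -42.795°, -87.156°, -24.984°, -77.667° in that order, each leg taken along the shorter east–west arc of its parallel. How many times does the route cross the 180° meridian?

0

Leg 1: -165.836° → -78.175°, shortest Δλ = 87.661° (east) — does not cross 180°.
Leg 2: -78.175° → -42.795°, shortest Δλ = 35.38° (east) — does not cross 180°.
Leg 3: -42.795° → -87.156°, shortest Δλ = -44.361° (west) — does not cross 180°.
Leg 4: -87.156° → -24.984°, shortest Δλ = 62.172° (east) — does not cross 180°.
Leg 5: -24.984° → -77.667°, shortest Δλ = -52.683° (west) — does not cross 180°.
Total crossings: 0.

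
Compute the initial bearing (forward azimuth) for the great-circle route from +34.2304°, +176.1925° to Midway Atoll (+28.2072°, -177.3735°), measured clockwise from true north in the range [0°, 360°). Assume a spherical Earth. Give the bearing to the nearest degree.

136°

Δλ = -177.3735 − 176.1925 = -353.5660°; wrapped into (−180°, 180°]: 6.4340°.
θ = atan2( sin Δλ · cos φ₂ , cos φ₁ · sin φ₂ − sin φ₁ · cos φ₂ · cos Δλ )
  = atan2(0.09875, -0.10181) = 135.874° → normalised to [0°, 360°): 135.874°.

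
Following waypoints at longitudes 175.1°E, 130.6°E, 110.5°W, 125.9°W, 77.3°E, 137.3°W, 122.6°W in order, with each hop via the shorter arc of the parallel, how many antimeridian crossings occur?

3

Leg 1: +175.1° → +130.6°, shortest Δλ = -44.5° (west) — does not cross 180°.
Leg 2: +130.6° → -110.5°, shortest Δλ = 118.9° (east) — crosses 180°.
Leg 3: -110.5° → -125.9°, shortest Δλ = -15.4° (west) — does not cross 180°.
Leg 4: -125.9° → +77.3°, shortest Δλ = -156.8° (west) — crosses 180°.
Leg 5: +77.3° → -137.3°, shortest Δλ = 145.4° (east) — crosses 180°.
Leg 6: -137.3° → -122.6°, shortest Δλ = 14.7° (east) — does not cross 180°.
Total crossings: 3.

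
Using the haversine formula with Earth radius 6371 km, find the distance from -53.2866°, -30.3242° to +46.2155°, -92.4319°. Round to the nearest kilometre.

Δλ = -92.4319 − -30.3242 = -62.1077°.
Δφ = 46.2155 − -53.2866 = 99.5021°.
a = sin²(Δφ/2) + cos φ₁ · cos φ₂ · sin²(Δλ/2) = 0.692613.
c = 2·atan2(√a, √(1−a)) = 1.96625 rad → d = 6371·c ≈ 12526.98 km.

12527 km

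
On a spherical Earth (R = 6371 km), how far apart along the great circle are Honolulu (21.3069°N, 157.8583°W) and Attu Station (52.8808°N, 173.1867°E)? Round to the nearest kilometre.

4290 km

Δλ = 173.1867 − -157.8583 = 331.0450°; wrapped into (−180°, 180°]: -28.9550°.
Δφ = 52.8808 − 21.3069 = 31.5739°.
a = sin²(Δφ/2) + cos φ₁ · cos φ₂ · sin²(Δλ/2) = 0.109156.
c = 2·atan2(√a, √(1−a)) = 0.67343 rad → d = 6371·c ≈ 4290.42 km.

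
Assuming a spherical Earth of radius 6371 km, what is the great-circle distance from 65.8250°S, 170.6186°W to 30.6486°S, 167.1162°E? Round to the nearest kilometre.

4193 km

Δλ = 167.1162 − -170.6186 = 337.7348°; wrapped into (−180°, 180°]: -22.2652°.
Δφ = -30.6486 − -65.8250 = 35.1764°.
a = sin²(Δφ/2) + cos φ₁ · cos φ₂ · sin²(Δλ/2) = 0.104443.
c = 2·atan2(√a, √(1−a)) = 0.65817 rad → d = 6371·c ≈ 4193.20 km.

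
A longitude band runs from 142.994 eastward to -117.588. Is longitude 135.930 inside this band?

No

Band width going east from +142.994° to -117.588°: ((-117.588 − 142.994) mod 360) = 99.418°.
Offset of +135.930° east of the west edge: ((135.930 − 142.994) mod 360) = 352.936°.
352.936° > 99.418° ⇒ outside.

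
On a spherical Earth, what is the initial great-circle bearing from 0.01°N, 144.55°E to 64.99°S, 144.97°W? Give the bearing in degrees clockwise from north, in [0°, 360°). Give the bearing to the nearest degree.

156°

Δλ = -144.97 − 144.55 = -289.52°; wrapped into (−180°, 180°]: 70.48°.
θ = atan2( sin Δλ · cos φ₂ , cos φ₁ · sin φ₂ − sin φ₁ · cos φ₂ · cos Δλ )
  = atan2(0.39848, -0.90626) = 156.265° → normalised to [0°, 360°): 156.265°.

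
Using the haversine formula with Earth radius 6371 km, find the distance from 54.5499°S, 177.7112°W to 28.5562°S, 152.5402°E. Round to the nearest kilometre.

3750 km

Δλ = 152.5402 − -177.7112 = 330.2514°; wrapped into (−180°, 180°]: -29.7486°.
Δφ = -28.5562 − -54.5499 = 25.9937°.
a = sin²(Δφ/2) + cos φ₁ · cos φ₂ · sin²(Δλ/2) = 0.084148.
c = 2·atan2(√a, √(1−a)) = 0.58863 rad → d = 6371·c ≈ 3750.14 km.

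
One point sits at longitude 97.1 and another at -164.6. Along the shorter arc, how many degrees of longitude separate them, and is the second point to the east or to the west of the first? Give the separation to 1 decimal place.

Raw difference: -164.6 − 97.1 = -261.7°.
Normalise into (−180°, 180°]: -261.7° + 360° = 98.3°.
Positive ⇒ the second point lies to the east; separation 98.3°.

98.3° east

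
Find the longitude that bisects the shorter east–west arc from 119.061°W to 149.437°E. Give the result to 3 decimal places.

Signed shortest Δλ from -119.061° to +149.437° is -91.502°.
Midpoint longitude = -119.061° + (-91.502°)/2 = -119.061° − 45.751° = -164.812°.
(The naïve average (-119.061 + +149.437)/2 = 15.188° is on the wrong side of the globe.)

164.812°W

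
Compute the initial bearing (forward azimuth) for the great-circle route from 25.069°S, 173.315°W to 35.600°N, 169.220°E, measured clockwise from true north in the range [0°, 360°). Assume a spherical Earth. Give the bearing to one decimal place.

Δλ = 169.220 − -173.315 = 342.535°; wrapped into (−180°, 180°]: -17.465°.
θ = atan2( sin Δλ · cos φ₂ , cos φ₁ · sin φ₂ − sin φ₁ · cos φ₂ · cos Δλ )
  = atan2(-0.24403, 0.85592) = -15.913° → normalised to [0°, 360°): 344.087°.

344.1°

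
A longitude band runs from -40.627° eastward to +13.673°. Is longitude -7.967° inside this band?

Yes

Band width going east from -40.627° to +13.673°: ((13.673 − -40.627) mod 360) = 54.300°.
Offset of -7.967° east of the west edge: ((-7.967 − -40.627) mod 360) = 32.660°.
32.660° ≤ 54.300° ⇒ inside.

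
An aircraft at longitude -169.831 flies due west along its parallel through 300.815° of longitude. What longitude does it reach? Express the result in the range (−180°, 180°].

Start at -169.831°; shift −300.815° → -470.646°.
-470.646° lies outside (−180°, 180°]; add 360° → -110.646°.

-110.646°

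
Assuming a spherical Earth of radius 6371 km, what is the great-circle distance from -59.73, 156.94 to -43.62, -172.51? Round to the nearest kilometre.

2723 km

Δλ = -172.51 − 156.94 = -329.45°; wrapped into (−180°, 180°]: 30.55°.
Δφ = -43.62 − -59.73 = 16.11°.
a = sin²(Δφ/2) + cos φ₁ · cos φ₂ · sin²(Δλ/2) = 0.044962.
c = 2·atan2(√a, √(1−a)) = 0.42733 rad → d = 6371·c ≈ 2722.52 km.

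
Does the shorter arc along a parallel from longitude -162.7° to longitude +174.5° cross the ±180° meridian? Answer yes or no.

Naïve |174.5 − -162.7| = 337.2° > 180°, so the shorter arc goes the other way round — across 180°.
Signed shortest Δλ = ((174.5 − -162.7 + 180) mod 360) − 180 = -22.8°.
Going west by 22.8° from -162.7° passes through 180° before reaching +174.5°.

Yes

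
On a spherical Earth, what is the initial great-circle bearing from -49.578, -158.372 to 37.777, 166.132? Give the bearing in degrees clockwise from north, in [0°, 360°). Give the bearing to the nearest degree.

Δλ = 166.132 − -158.372 = 324.504°; wrapped into (−180°, 180°]: -35.496°.
θ = atan2( sin Δλ · cos φ₂ , cos φ₁ · sin φ₂ − sin φ₁ · cos φ₂ · cos Δλ )
  = atan2(-0.45894, 0.88711) = -27.355° → normalised to [0°, 360°): 332.645°.

333°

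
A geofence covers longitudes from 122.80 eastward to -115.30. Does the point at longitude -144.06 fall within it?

Band width going east from +122.80° to -115.30°: ((-115.30 − 122.80) mod 360) = 121.90°.
Offset of -144.06° east of the west edge: ((-144.06 − 122.80) mod 360) = 93.14°.
93.14° ≤ 121.90° ⇒ inside.

Yes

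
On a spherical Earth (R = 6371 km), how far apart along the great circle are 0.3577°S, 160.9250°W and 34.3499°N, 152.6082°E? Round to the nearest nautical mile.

Δλ = 152.6082 − -160.9250 = 313.5332°; wrapped into (−180°, 180°]: -46.4668°.
Δφ = 34.3499 − -0.3577 = 34.7076°.
a = sin²(Δφ/2) + cos φ₁ · cos φ₂ · sin²(Δλ/2) = 0.217438.
c = 2·atan2(√a, √(1−a)) = 0.97021 rad → d = 6371·c ≈ 6181.23 km ≈ 3337.60 nmi.

3338 nmi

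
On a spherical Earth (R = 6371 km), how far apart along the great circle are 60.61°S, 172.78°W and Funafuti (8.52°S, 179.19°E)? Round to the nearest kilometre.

Δλ = 179.19 − -172.78 = 351.97°; wrapped into (−180°, 180°]: -8.03°.
Δφ = -8.52 − -60.61 = 52.09°.
a = sin²(Δφ/2) + cos φ₁ · cos φ₂ · sin²(Δλ/2) = 0.195168.
c = 2·atan2(√a, √(1−a)) = 0.91516 rad → d = 6371·c ≈ 5830.48 km.

5830 km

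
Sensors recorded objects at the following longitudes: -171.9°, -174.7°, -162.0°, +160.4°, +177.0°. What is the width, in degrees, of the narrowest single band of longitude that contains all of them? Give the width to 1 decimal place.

Sort the longitudes: -174.7°, -171.9°, -162.0°, +160.4°, +177.0°.
Eastward gaps between consecutive values (wrapping around): 2.8°, 9.9°, 322.4°, 16.6°, 8.3°.
Largest gap = 322.4° ⇒ minimal covering band is its complement: 360° − 322.4° = 37.6°.
Band runs from +160.4° eastward to -162.0°, crossing the antimeridian.

37.6°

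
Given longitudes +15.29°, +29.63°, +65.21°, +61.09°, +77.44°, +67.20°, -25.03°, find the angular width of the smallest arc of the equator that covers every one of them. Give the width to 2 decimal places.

Sort the longitudes: -25.03°, +15.29°, +29.63°, +61.09°, +65.21°, +67.20°, +77.44°.
Eastward gaps between consecutive values (wrapping around): 40.32°, 14.34°, 31.46°, 4.12°, 1.99°, 10.24°, 257.53°.
Largest gap = 257.53° ⇒ minimal covering band is its complement: 360° − 257.53° = 102.47°.
Band runs from -25.03° eastward to +77.44°.

102.47°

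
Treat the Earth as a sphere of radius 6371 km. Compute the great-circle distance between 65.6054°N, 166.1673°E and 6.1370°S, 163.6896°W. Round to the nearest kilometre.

Δλ = -163.6896 − 166.1673 = -329.8569°; wrapped into (−180°, 180°]: 30.1431°.
Δφ = -6.1370 − 65.6054 = -71.7424°.
a = sin²(Δφ/2) + cos φ₁ · cos φ₂ · sin²(Δλ/2) = 0.371121.
c = 2·atan2(√a, √(1−a)) = 1.31009 rad → d = 6371·c ≈ 8346.61 km.

8347 km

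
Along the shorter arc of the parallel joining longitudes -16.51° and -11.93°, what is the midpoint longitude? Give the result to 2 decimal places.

Signed shortest Δλ from -16.51° to -11.93° is +4.58°.
Midpoint longitude = -16.51° + (+4.58°)/2 = -16.51° + 2.29° = -14.22°.

-14.22°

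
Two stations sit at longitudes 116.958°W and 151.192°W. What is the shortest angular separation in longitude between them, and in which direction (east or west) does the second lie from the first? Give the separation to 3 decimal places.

34.234° west

Raw difference: -151.192 − -116.958 = -34.234°.
Normalise into (−180°, 180°]: -34.234° stays -34.234°.
Negative ⇒ the second point lies to the west; separation 34.234°.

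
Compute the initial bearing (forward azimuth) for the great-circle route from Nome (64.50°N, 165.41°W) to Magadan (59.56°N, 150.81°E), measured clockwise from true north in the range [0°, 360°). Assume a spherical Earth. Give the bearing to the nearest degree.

277°

Δλ = 150.81 − -165.41 = 316.22°; wrapped into (−180°, 180°]: -43.78°.
θ = atan2( sin Δλ · cos φ₂ , cos φ₁ · sin φ₂ − sin φ₁ · cos φ₂ · cos Δλ )
  = atan2(-0.35054, 0.04101) = -83.327° → normalised to [0°, 360°): 276.673°.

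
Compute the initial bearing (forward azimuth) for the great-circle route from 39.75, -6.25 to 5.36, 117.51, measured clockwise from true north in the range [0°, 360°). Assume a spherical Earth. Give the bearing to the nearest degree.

Δλ = 117.51 − -6.25 = 123.76°.
θ = atan2( sin Δλ · cos φ₂ , cos φ₁ · sin φ₂ − sin φ₁ · cos φ₂ · cos Δλ )
  = atan2(0.82774, 0.42561) = 62.788° → normalised to [0°, 360°): 62.788°.

63°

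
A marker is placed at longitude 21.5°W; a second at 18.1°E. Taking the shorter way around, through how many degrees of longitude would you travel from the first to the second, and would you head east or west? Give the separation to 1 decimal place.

39.6° east

Raw difference: 18.1 − -21.5 = 39.6°.
Normalise into (−180°, 180°]: 39.6° stays 39.6°.
Positive ⇒ the second point lies to the east; separation 39.6°.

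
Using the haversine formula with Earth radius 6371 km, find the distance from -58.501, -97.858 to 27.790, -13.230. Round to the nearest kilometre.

Δλ = -13.230 − -97.858 = 84.628°.
Δφ = 27.790 − -58.501 = 86.291°.
a = sin²(Δφ/2) + cos φ₁ · cos φ₂ · sin²(Δλ/2) = 0.677129.
c = 2·atan2(√a, √(1−a)) = 1.93292 rad → d = 6371·c ≈ 12314.62 km.

12315 km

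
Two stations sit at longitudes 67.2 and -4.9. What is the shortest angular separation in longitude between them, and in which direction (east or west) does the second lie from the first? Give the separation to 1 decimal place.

72.1° west

Raw difference: -4.9 − 67.2 = -72.1°.
Normalise into (−180°, 180°]: -72.1° stays -72.1°.
Negative ⇒ the second point lies to the west; separation 72.1°.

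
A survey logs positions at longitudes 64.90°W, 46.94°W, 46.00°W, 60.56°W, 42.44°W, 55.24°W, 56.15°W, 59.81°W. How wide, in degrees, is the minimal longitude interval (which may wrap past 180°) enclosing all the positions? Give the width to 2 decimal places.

Sort the longitudes: -64.90°, -60.56°, -59.81°, -56.15°, -55.24°, -46.94°, -46.00°, -42.44°.
Eastward gaps between consecutive values (wrapping around): 4.34°, 0.75°, 3.66°, 0.91°, 8.30°, 0.94°, 3.56°, 337.54°.
Largest gap = 337.54° ⇒ minimal covering band is its complement: 360° − 337.54° = 22.46°.
Band runs from -64.90° eastward to -42.44°.

22.46°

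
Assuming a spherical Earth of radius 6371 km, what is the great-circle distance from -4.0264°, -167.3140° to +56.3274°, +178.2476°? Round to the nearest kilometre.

6838 km

Δλ = 178.2476 − -167.3140 = 345.5616°; wrapped into (−180°, 180°]: -14.4384°.
Δφ = 56.3274 − -4.0264 = 60.3538°.
a = sin²(Δφ/2) + cos φ₁ · cos φ₂ · sin²(Δλ/2) = 0.261413.
c = 2·atan2(√a, √(1−a)) = 1.07336 rad → d = 6371·c ≈ 6838.37 km.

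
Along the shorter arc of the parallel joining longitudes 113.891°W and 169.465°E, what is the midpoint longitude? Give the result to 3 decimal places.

Signed shortest Δλ from -113.891° to +169.465° is -76.644°.
Midpoint longitude = -113.891° + (-76.644°)/2 = -113.891° − 38.322° = -152.213°.
(The naïve average (-113.891 + +169.465)/2 = 27.787° is on the wrong side of the globe.)

152.213°W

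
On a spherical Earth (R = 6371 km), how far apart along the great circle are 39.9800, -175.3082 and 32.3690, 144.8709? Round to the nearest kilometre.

Δλ = 144.8709 − -175.3082 = 320.1791°; wrapped into (−180°, 180°]: -39.8209°.
Δφ = 32.3690 − 39.9800 = -7.6110°.
a = sin²(Δφ/2) + cos φ₁ · cos φ₂ · sin²(Δλ/2) = 0.079464.
c = 2·atan2(√a, √(1−a)) = 0.57154 rad → d = 6371·c ≈ 3641.26 km.

3641 km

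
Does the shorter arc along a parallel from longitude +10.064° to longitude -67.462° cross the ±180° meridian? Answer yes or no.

Signed shortest Δλ = ((-67.462 − 10.064 + 180) mod 360) − 180 = -77.526°.
Going west by 77.526° from +10.064° reaches -67.462° without touching 180°.

No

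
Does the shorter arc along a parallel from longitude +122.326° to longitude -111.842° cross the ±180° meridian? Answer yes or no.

Naïve |-111.842 − 122.326| = 234.168° > 180°, so the shorter arc goes the other way round — across 180°.
Signed shortest Δλ = ((-111.842 − 122.326 + 180) mod 360) − 180 = 125.832°.
Going east by 125.832° from +122.326° passes through 180° before reaching -111.842°.

Yes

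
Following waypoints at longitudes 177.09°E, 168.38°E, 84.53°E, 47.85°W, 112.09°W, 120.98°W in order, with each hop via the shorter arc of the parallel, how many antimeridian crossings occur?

Leg 1: +177.09° → +168.38°, shortest Δλ = -8.71° (west) — does not cross 180°.
Leg 2: +168.38° → +84.53°, shortest Δλ = -83.85° (west) — does not cross 180°.
Leg 3: +84.53° → -47.85°, shortest Δλ = -132.38° (west) — does not cross 180°.
Leg 4: -47.85° → -112.09°, shortest Δλ = -64.24° (west) — does not cross 180°.
Leg 5: -112.09° → -120.98°, shortest Δλ = -8.89° (west) — does not cross 180°.
Total crossings: 0.

0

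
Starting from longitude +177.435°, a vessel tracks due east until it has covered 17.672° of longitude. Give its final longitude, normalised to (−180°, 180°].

-164.893°

Start at +177.435°; shift +17.672° → +195.107°.
+195.107° lies outside (−180°, 180°]; subtract 360° → -164.893°.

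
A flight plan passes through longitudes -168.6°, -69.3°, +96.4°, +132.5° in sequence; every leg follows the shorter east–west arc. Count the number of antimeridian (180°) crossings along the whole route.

Leg 1: -168.6° → -69.3°, shortest Δλ = 99.3° (east) — does not cross 180°.
Leg 2: -69.3° → +96.4°, shortest Δλ = 165.7° (east) — does not cross 180°.
Leg 3: +96.4° → +132.5°, shortest Δλ = 36.1° (east) — does not cross 180°.
Total crossings: 0.

0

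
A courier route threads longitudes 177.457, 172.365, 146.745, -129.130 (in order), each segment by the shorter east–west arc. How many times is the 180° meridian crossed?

1

Leg 1: +177.457° → +172.365°, shortest Δλ = -5.092° (west) — does not cross 180°.
Leg 2: +172.365° → +146.745°, shortest Δλ = -25.62° (west) — does not cross 180°.
Leg 3: +146.745° → -129.130°, shortest Δλ = 84.125° (east) — crosses 180°.
Total crossings: 1.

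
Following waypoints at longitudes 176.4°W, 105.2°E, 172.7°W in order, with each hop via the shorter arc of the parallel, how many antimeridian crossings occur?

2

Leg 1: -176.4° → +105.2°, shortest Δλ = -78.4° (west) — crosses 180°.
Leg 2: +105.2° → -172.7°, shortest Δλ = 82.1° (east) — crosses 180°.
Total crossings: 2.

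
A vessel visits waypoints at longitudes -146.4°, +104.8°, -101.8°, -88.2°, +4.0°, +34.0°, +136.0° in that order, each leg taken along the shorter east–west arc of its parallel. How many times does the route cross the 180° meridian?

Leg 1: -146.4° → +104.8°, shortest Δλ = -108.8° (west) — crosses 180°.
Leg 2: +104.8° → -101.8°, shortest Δλ = 153.4° (east) — crosses 180°.
Leg 3: -101.8° → -88.2°, shortest Δλ = 13.6° (east) — does not cross 180°.
Leg 4: -88.2° → +4.0°, shortest Δλ = 92.2° (east) — does not cross 180°.
Leg 5: +4.0° → +34.0°, shortest Δλ = 30.0° (east) — does not cross 180°.
Leg 6: +34.0° → +136.0°, shortest Δλ = 102.0° (east) — does not cross 180°.
Total crossings: 2.

2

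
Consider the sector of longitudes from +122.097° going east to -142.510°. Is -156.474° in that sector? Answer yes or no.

Yes

Band width going east from +122.097° to -142.510°: ((-142.510 − 122.097) mod 360) = 95.393°.
Offset of -156.474° east of the west edge: ((-156.474 − 122.097) mod 360) = 81.429°.
81.429° ≤ 95.393° ⇒ inside.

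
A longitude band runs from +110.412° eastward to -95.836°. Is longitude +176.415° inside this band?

Yes

Band width going east from +110.412° to -95.836°: ((-95.836 − 110.412) mod 360) = 153.752°.
Offset of +176.415° east of the west edge: ((176.415 − 110.412) mod 360) = 66.003°.
66.003° ≤ 153.752° ⇒ inside.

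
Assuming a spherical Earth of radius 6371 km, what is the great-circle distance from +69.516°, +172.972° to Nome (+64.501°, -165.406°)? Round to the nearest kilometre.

1084 km

Δλ = -165.406 − 172.972 = -338.378°; wrapped into (−180°, 180°]: 21.622°.
Δφ = 64.501 − 69.516 = -5.015°.
a = sin²(Δφ/2) + cos φ₁ · cos φ₂ · sin²(Δλ/2) = 0.007214.
c = 2·atan2(√a, √(1−a)) = 0.17008 rad → d = 6371·c ≈ 1083.57 km.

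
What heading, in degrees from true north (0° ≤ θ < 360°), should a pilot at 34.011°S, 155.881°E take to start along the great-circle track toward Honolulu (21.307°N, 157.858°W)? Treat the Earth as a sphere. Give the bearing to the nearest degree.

Δλ = -157.858 − 155.881 = -313.739°; wrapped into (−180°, 180°]: 46.261°.
θ = atan2( sin Δλ · cos φ₂ , cos φ₁ · sin φ₂ − sin φ₁ · cos φ₂ · cos Δλ )
  = atan2(0.67311, 0.66149) = 45.499° → normalised to [0°, 360°): 45.499°.

45°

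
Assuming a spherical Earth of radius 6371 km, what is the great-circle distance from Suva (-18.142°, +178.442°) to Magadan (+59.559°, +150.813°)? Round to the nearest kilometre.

8996 km

Δλ = 150.813 − 178.442 = -27.629°.
Δφ = 59.559 − -18.142 = 77.701°.
a = sin²(Δφ/2) + cos φ₁ · cos φ₂ · sin²(Δλ/2) = 0.420944.
c = 2·atan2(√a, √(1−a)) = 1.41202 rad → d = 6371·c ≈ 8995.97 km.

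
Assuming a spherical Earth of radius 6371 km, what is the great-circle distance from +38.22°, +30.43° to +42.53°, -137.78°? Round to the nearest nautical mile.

5916 nmi

Δλ = -137.78 − 30.43 = -168.21°.
Δφ = 42.53 − 38.22 = 4.31°.
a = sin²(Δφ/2) + cos φ₁ · cos φ₂ · sin²(Δλ/2) = 0.574264.
c = 2·atan2(√a, √(1−a)) = 1.71988 rad → d = 6371·c ≈ 10957.33 km ≈ 5916.49 nmi.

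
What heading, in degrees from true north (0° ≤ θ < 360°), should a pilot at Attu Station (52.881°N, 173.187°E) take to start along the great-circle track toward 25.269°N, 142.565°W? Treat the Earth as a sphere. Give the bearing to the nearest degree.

112°

Δλ = -142.565 − 173.187 = -315.752°; wrapped into (−180°, 180°]: 44.248°.
θ = atan2( sin Δλ · cos φ₂ , cos φ₁ · sin φ₂ − sin φ₁ · cos φ₂ · cos Δλ )
  = atan2(0.63100, -0.25893) = 112.311° → normalised to [0°, 360°): 112.311°.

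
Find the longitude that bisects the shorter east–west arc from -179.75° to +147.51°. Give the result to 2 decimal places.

+163.88°

Signed shortest Δλ from -179.75° to +147.51° is -32.74°.
Midpoint longitude = -179.75° + (-32.74°)/2 = -179.75° − 16.37° = -196.12°.
Normalise into (−180°, 180°]: +163.88°.
(The naïve average (-179.75 + +147.51)/2 = -16.12° is on the wrong side of the globe.)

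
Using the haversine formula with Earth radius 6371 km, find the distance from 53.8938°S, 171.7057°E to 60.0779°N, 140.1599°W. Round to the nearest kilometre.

13373 km

Δλ = -140.1599 − 171.7057 = -311.8656°; wrapped into (−180°, 180°]: 48.1344°.
Δφ = 60.0779 − -53.8938 = 113.9717°.
a = sin²(Δφ/2) + cos φ₁ · cos φ₂ · sin²(Δλ/2) = 0.752028.
c = 2·atan2(√a, √(1−a)) = 2.09909 rad → d = 6371·c ≈ 13373.27 km.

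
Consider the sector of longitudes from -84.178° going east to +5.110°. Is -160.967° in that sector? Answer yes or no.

No

Band width going east from -84.178° to +5.110°: ((5.110 − -84.178) mod 360) = 89.288°.
Offset of -160.967° east of the west edge: ((-160.967 − -84.178) mod 360) = 283.211°.
283.211° > 89.288° ⇒ outside.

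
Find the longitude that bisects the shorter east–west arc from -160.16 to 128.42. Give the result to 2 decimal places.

Signed shortest Δλ from -160.16° to +128.42° is -71.42°.
Midpoint longitude = -160.16° + (-71.42°)/2 = -160.16° − 35.71° = -195.87°.
Normalise into (−180°, 180°]: +164.13°.
(The naïve average (-160.16 + +128.42)/2 = -15.87° is on the wrong side of the globe.)

+164.13°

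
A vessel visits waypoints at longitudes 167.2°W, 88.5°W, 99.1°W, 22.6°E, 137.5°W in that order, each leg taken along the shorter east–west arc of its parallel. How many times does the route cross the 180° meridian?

0

Leg 1: -167.2° → -88.5°, shortest Δλ = 78.7° (east) — does not cross 180°.
Leg 2: -88.5° → -99.1°, shortest Δλ = -10.6° (west) — does not cross 180°.
Leg 3: -99.1° → +22.6°, shortest Δλ = 121.7° (east) — does not cross 180°.
Leg 4: +22.6° → -137.5°, shortest Δλ = -160.1° (west) — does not cross 180°.
Total crossings: 0.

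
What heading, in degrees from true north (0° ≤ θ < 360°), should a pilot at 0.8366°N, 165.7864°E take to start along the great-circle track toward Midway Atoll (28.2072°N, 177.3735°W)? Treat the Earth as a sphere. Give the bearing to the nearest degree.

Δλ = -177.3735 − 165.7864 = -343.1599°; wrapped into (−180°, 180°]: 16.8401°.
θ = atan2( sin Δλ · cos φ₂ , cos φ₁ · sin φ₂ − sin φ₁ · cos φ₂ · cos Δλ )
  = atan2(0.25530, 0.46030) = 29.014° → normalised to [0°, 360°): 29.014°.

29°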